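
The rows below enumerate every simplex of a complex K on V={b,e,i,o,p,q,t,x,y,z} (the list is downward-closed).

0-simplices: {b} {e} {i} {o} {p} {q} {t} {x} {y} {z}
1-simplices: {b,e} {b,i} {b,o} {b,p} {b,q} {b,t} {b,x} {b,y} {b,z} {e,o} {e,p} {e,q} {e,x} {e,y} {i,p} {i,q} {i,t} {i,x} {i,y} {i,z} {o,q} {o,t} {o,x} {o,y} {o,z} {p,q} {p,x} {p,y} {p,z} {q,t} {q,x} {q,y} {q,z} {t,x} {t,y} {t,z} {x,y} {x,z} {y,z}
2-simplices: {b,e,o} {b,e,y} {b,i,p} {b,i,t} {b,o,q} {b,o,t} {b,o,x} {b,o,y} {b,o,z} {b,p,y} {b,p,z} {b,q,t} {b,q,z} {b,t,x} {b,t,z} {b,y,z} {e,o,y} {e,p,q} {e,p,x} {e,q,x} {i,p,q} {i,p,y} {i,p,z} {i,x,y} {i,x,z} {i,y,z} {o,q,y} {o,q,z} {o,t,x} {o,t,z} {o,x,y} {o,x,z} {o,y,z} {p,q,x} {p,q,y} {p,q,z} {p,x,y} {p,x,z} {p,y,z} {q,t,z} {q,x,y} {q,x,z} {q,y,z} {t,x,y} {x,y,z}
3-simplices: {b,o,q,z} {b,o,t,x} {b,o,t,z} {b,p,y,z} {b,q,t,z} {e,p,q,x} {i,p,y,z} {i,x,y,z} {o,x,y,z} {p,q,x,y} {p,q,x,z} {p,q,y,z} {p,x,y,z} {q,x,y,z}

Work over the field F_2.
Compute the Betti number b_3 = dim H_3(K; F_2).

n_0=10 n_1=39 n_2=45 n_3=14  [Z2]
∂1: piv[be,bi,bo,bp,bq,bt,bx,by,bz] rk=9  ker:eo,ep,eq,ex,ey,ip,iq,it,ix,iy,iz,oq,ot,ox,oy,oz,pq,px,py,pz,qt,qx,qy,qz,tx,ty,tz,xy,xz,yz
∂2: piv[beo,bey,bip,bit,boq,bot,box,boy,boz,bpy,bpz,bqt,bqz,btx,btz,byz,epq,epx,eqx,ipq,ipy,ipz,ixy,ixz,oqy,oxy,pqy,pxy,txy] rk=29  ker:eoy,iyz,oqz,otx,otz,oxz,oyz,pqx,pqz,pxz,pyz,qtz,qxy,qxz,qyz,xyz
∂3: piv[boqz,botx,botz,bpyz,bqtz,epqx,ipyz,ixyz,oxyz,pqxy,pqxz,pqyz,pxyz] rk=13  ker:qxyz
b_3=(14−13)−0=1

b_3=1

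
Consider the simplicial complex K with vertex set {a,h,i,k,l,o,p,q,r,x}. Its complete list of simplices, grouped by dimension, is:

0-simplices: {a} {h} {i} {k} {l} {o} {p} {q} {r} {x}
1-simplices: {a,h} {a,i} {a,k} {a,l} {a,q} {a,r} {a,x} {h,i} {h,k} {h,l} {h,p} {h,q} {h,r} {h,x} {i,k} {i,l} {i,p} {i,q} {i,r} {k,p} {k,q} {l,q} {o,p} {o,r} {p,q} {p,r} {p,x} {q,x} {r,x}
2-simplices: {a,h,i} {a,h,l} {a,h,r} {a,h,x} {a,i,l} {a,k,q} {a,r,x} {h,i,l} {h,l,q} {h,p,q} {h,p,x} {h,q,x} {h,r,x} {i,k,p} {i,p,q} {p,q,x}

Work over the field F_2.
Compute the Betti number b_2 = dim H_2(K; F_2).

n_0=10 n_1=29 n_2=16  [Z2]
∂1: piv[ah,ai,ak,al,aq,ar,ax,hp,op] rk=9  ker:hi,hk,hl,hq,hr,hx,ik,il,ip,iq,ir,kp,kq,lq,or,pq,pr,px,qx,rx
∂2: piv[ahi,ahl,ahr,ahx,ail,akq,arx,hlq,hpq,hpx,hqx,ikp,ipq] rk=13  ker:hil,hrx,pqx
b_2=(16−13)−0=3

b_2=3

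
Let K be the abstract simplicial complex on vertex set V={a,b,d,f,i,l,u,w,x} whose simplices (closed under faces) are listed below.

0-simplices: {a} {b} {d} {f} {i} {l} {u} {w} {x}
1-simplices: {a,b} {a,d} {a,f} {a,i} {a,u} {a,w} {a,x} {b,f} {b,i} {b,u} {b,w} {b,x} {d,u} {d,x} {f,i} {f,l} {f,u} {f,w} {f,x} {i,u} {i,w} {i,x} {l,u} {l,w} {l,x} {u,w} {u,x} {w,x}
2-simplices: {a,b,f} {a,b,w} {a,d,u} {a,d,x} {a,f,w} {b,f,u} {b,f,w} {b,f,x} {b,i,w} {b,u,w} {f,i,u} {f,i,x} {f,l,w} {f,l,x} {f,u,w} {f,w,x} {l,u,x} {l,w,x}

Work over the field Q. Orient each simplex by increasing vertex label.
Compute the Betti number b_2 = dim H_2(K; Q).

n_0=9 n_1=28 n_2=18  [Q]
∂1: piv[ab,ad,af,ai,au,aw,ax,fl] rk=8  ker:bf,bi,bu,bw,bx,du,dx,fi,fu,fw,fx,iu,iw,ix,lu,lw,lx,uw,ux,wx
∂2: piv[abf,abw,adu,adx,afw,bfu,bfx,biw,buw,fiu,fix,flw,flx,fwx,lux] rk=15  ker:bfw,fuw,lwx
b_2=(18−15)−0=3

b_2=3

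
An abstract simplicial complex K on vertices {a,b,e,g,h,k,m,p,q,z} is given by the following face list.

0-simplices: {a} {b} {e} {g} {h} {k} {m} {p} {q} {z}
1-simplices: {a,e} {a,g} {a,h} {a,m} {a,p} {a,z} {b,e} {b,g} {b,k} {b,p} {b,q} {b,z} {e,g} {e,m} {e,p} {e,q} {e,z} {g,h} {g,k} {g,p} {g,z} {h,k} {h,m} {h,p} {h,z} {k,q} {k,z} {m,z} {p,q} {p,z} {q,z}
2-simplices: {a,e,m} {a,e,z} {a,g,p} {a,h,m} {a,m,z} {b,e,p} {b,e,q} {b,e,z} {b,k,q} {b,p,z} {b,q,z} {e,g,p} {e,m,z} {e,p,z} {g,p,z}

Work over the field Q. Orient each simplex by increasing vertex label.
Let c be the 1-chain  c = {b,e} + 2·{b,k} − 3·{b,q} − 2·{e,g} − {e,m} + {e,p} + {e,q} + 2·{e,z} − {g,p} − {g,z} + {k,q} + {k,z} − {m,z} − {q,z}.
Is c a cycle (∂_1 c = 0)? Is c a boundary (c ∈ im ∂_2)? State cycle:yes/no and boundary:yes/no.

cycle:yes boundary:no

n_0=10 n_1=31 n_2=15  [Q]
∂1: piv[ae,ag,ah,am,ap,az,be,bk,bq] rk=9  ker:bg,bp,bz,eg,em,ep,eq,ez,gh,gk,gp,gz,hk,hm,hp,hz,kq,kz,mz,pq,pz,qz
∂2: piv[aem,aez,agp,ahm,amz,bep,beq,bez,bkq,bpz,bqz,egp,gpz] rk=13  ker:emz,epz
∂1c = 0
c vs im∂2: residual ≠ 0 ⇒ not boundary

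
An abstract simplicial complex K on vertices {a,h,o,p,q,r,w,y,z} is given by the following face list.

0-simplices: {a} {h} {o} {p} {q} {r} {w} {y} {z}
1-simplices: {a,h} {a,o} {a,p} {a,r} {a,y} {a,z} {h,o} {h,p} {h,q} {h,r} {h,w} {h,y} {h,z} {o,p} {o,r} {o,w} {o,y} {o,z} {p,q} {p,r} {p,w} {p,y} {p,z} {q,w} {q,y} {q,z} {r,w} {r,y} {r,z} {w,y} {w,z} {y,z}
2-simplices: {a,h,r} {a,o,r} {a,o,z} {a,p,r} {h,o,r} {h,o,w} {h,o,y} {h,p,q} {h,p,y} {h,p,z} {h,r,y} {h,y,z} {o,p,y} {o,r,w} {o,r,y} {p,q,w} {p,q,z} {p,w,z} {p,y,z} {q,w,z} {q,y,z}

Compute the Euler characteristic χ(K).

n_0=9 n_1=32 n_2=21
χ=+9−32+21=-2

χ(K)=-2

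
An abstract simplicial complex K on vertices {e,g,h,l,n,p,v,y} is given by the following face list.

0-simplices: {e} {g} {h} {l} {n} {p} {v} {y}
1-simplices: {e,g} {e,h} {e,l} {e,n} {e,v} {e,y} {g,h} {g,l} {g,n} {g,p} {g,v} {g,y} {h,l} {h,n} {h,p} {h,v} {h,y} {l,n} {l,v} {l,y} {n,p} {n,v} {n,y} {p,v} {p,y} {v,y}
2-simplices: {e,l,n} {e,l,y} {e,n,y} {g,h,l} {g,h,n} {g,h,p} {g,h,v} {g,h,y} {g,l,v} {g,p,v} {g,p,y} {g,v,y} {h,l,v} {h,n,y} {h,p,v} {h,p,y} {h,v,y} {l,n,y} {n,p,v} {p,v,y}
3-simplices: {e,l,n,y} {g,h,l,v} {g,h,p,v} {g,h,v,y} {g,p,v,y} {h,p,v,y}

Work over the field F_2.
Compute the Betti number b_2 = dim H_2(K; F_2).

b_2=0

n_0=8 n_1=26 n_2=20 n_3=6  [Z2]
∂1: piv[eg,eh,el,en,ev,ey,gp] rk=7  ker:gh,gl,gn,gv,gy,hl,hn,hp,hv,hy,ln,lv,ly,np,nv,ny,pv,py,vy
∂2: piv[eln,ely,eny,ghl,ghn,ghp,ghv,ghy,glv,gpv,gpy,gvy,hny,npv] rk=14  ker:hlv,hpv,hpy,hvy,lny,pvy
∂3: piv[elny,ghlv,ghpv,ghvy,gpvy,hpvy] rk=6
b_2=(20−14)−6=0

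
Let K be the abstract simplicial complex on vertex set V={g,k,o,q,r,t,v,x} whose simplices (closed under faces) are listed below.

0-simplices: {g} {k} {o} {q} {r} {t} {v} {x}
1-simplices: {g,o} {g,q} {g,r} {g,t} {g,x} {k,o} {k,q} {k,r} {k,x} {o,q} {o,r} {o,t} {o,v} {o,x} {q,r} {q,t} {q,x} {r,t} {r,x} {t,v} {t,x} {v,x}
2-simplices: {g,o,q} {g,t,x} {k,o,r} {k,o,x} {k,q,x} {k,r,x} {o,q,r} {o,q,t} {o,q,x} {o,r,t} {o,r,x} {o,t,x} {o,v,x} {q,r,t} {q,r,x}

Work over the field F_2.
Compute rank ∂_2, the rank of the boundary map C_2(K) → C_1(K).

rank∂_2=12

n_0=8 n_1=22 n_2=15  [Z2]
∂1: piv[go,gq,gr,gt,gx,ko,ov] rk=7  ker:kq,kr,kx,oq,or,ot,ox,qr,qt,qx,rt,rx,tv,tx,vx
∂2: piv[goq,gtx,kor,kox,kqx,krx,oqr,oqt,oqx,ort,otx,ovx] rk=12  ker:orx,qrt,qrx
rk∂_2=12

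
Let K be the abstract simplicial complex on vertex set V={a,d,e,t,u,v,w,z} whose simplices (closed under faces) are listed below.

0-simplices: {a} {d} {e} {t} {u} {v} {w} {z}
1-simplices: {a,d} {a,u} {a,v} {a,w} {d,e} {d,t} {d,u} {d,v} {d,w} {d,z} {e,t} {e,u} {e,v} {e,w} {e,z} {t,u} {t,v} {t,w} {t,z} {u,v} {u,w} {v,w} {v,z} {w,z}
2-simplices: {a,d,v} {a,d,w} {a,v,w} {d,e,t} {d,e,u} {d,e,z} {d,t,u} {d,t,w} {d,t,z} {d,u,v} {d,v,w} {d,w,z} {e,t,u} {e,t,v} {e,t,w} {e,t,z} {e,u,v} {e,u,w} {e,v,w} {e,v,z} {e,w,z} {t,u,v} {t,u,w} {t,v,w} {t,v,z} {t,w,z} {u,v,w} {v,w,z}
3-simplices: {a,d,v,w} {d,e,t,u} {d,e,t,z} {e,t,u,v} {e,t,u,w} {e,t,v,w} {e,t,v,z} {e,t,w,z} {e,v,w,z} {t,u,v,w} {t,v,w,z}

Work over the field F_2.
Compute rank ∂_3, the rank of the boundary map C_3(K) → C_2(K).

rank∂_3=10

n_0=8 n_1=24 n_2=28 n_3=11  [Z2]
∂1: piv[ad,au,av,aw,de,dt,dz] rk=7  ker:du,dv,dw,et,eu,ev,ew,ez,tu,tv,tw,tz,uv,uw,vw,vz,wz
∂2: piv[adv,adw,avw,det,deu,dez,dtu,dtw,dtz,duv,dwz,etv,etw,euv,euw,evz] rk=16  ker:dvw,etu,etz,evw,ewz,tuv,tuw,tvw,tvz,twz,uvw,vwz
∂3: piv[advw,detu,detz,etuv,etuw,etvw,etvz,etwz,evwz,tuvw] rk=10  ker:tvwz
rk∂_3=10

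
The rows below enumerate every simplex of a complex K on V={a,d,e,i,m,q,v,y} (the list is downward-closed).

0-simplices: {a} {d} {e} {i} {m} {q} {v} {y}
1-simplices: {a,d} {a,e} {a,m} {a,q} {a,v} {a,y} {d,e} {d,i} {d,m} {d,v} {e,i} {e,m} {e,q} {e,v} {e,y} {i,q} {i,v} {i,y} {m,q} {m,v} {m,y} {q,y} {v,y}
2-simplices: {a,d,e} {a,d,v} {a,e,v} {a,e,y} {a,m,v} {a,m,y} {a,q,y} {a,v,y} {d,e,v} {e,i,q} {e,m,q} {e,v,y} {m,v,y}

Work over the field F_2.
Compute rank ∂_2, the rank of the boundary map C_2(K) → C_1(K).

rank∂_2=10

n_0=8 n_1=23 n_2=13  [Z2]
∂1: piv[ad,ae,am,aq,av,ay,di] rk=7  ker:de,dm,dv,ei,em,eq,ev,ey,iq,iv,iy,mq,mv,my,qy,vy
∂2: piv[ade,adv,aev,aey,amv,amy,aqy,avy,eiq,emq] rk=10  ker:dev,evy,mvy
rk∂_2=10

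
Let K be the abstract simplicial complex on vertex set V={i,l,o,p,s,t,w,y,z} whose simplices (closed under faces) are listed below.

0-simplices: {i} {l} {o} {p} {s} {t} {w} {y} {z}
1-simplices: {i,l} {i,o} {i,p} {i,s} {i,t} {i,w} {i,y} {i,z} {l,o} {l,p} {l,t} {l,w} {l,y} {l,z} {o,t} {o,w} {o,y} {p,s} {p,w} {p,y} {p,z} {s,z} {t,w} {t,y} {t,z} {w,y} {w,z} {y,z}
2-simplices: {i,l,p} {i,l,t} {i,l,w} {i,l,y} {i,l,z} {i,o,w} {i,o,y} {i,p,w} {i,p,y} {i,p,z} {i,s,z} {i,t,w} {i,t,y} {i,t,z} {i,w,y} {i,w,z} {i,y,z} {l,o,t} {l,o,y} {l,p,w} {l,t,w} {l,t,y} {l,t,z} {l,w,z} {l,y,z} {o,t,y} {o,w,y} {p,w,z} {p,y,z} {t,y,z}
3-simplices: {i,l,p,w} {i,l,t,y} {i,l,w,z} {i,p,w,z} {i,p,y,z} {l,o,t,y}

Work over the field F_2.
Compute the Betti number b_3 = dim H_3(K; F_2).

b_3=0

n_0=9 n_1=28 n_2=30 n_3=6  [Z2]
∂1: piv[il,io,ip,is,it,iw,iy,iz] rk=8  ker:lo,lp,lt,lw,ly,lz,ot,ow,oy,ps,pw,py,pz,sz,tw,ty,tz,wy,wz,yz
∂2: piv[ilp,ilt,ilw,ily,ilz,iow,ioy,ipw,ipy,ipz,isz,itw,ity,itz,iwy,iwz,iyz,lot,loy] rk=19  ker:lpw,ltw,lty,ltz,lwz,lyz,oty,owy,pwz,pyz,tyz
∂3: piv[ilpw,ilty,ilwz,ipwz,ipyz,loty] rk=6
b_3=(6−6)−0=0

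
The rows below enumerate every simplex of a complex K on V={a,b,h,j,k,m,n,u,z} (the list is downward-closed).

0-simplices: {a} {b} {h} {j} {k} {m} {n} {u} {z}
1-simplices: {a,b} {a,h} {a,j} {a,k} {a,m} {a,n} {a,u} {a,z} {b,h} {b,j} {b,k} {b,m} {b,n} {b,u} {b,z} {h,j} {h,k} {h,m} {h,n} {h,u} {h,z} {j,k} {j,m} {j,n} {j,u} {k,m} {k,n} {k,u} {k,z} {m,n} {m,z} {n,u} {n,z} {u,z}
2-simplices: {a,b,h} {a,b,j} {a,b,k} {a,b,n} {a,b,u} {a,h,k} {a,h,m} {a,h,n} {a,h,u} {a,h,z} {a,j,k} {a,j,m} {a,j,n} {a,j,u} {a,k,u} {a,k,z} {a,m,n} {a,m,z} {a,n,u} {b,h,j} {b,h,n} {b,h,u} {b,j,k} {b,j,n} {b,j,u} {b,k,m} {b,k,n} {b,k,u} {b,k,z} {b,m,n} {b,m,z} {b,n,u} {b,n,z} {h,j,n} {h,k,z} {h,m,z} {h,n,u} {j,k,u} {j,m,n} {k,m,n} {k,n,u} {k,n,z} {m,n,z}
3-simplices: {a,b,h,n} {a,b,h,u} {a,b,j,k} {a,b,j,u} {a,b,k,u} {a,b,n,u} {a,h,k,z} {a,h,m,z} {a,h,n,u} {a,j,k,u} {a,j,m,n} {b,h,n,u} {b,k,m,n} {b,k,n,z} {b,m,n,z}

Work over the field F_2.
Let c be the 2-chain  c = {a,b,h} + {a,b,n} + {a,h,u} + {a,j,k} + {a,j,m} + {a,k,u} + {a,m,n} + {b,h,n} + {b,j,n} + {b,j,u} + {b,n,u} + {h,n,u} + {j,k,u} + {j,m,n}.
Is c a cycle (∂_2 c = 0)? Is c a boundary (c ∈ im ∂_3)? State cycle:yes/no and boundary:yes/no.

n_0=9 n_1=34 n_2=43 n_3=15  [Z2]
∂1: piv[ab,ah,aj,ak,am,an,au,az] rk=8  ker:bh,bj,bk,bm,bn,bu,bz,hj,hk,hm,hn,hu,hz,jk,jm,jn,ju,km,kn,ku,kz,mn,mz,nu,nz,uz
∂2: piv[abh,abj,abk,abn,abu,ahk,ahm,ahn,ahu,ahz,ajk,ajm,ajn,aju,aku,akz,amn,amz,anu,bhj,bkm,bkn,bkz,bmn,bnz] rk=25  ker:bhn,bhu,bjk,bjn,bju,bku,bmz,bnu,hjn,hkz,hmz,hnu,jku,jmn,kmn,knu,knz,mnz
∂3: piv[abhn,abhu,abjk,abju,abku,abnu,ahkz,ahmz,ahnu,ajku,ajmn,bkmn,bknz,bmnz] rk=14  ker:bhnu
∂2c = 0
c vs im∂3: residual ≠ 0 ⇒ not boundary

cycle:yes boundary:no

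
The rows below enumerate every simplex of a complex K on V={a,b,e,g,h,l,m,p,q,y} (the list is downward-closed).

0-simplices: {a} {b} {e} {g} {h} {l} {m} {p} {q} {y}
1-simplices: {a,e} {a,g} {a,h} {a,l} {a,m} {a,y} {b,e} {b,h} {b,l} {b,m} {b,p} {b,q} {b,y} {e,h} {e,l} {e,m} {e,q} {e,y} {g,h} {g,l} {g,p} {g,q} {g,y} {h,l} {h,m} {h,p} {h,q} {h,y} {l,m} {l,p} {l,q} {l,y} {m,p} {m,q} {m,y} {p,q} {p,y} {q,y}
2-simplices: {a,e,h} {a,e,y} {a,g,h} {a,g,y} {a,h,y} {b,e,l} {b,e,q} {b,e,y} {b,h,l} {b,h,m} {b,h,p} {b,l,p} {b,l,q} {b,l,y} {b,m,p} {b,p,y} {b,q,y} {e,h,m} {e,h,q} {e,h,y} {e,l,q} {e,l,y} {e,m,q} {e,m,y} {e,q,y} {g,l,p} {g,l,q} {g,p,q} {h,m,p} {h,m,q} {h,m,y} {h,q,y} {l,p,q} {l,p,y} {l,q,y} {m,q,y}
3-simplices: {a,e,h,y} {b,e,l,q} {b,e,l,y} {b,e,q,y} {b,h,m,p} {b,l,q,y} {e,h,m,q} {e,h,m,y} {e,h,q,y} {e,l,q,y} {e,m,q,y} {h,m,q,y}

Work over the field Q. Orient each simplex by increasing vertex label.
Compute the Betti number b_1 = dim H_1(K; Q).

b_1=5

n_0=10 n_1=38 n_2=36 n_3=12  [Q]
∂1: piv[ae,ag,ah,al,am,ay,be,bp,bq] rk=9  ker:bh,bl,bm,by,eh,el,em,eq,ey,gh,gl,gp,gq,gy,hl,hm,hp,hq,hy,lm,lp,lq,ly,mp,mq,my,pq,py,qy
∂2: piv[aeh,aey,agh,agy,ahy,bel,beq,bey,bhl,bhm,bhp,blp,blq,bly,bmp,bpy,bqy,ehm,ehq,emq,emy,glp,glq,gpq] rk=24  ker:ehy,elq,ely,eqy,hmp,hmq,hmy,hqy,lpq,lpy,lqy,mqy
∂3: piv[aehy,belq,bely,beqy,bhmp,blqy,ehmq,ehmy,ehqy,emqy] rk=10  ker:elqy,hmqy
b_1=(38−9)−24=5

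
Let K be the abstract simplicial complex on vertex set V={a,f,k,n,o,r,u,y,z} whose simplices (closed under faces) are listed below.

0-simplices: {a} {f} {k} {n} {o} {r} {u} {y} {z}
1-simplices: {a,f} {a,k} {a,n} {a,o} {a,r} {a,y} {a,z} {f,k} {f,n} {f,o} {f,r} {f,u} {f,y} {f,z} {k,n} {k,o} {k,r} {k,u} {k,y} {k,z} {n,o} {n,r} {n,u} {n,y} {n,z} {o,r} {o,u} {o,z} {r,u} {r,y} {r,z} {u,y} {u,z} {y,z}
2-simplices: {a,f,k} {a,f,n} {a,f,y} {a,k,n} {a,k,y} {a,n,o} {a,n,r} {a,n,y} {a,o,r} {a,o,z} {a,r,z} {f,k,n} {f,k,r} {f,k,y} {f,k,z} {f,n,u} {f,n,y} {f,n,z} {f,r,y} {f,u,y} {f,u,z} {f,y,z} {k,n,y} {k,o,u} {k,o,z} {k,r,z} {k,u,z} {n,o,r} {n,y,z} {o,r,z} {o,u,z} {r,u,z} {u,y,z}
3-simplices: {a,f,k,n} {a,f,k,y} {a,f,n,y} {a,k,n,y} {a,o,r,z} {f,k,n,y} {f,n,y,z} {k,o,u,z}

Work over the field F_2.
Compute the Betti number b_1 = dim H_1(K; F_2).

b_1=2

n_0=9 n_1=34 n_2=33 n_3=8  [Z2]
∂1: piv[af,ak,an,ao,ar,ay,az,fu] rk=8  ker:fk,fn,fo,fr,fy,fz,kn,ko,kr,ku,ky,kz,no,nr,nu,ny,nz,or,ou,oz,ru,ry,rz,uy,uz,yz
∂2: piv[afk,afn,afy,akn,aky,ano,anr,any,aor,aoz,arz,fkr,fkz,fnu,fnz,fry,fuy,fuz,fyz,kou,koz,krz,kuz,ruz] rk=24  ker:fkn,fky,fny,kny,nor,nyz,orz,ouz,uyz
∂3: piv[afkn,afky,afny,akny,aorz,fnyz,kouz] rk=7  ker:fkny
b_1=(34−8)−24=2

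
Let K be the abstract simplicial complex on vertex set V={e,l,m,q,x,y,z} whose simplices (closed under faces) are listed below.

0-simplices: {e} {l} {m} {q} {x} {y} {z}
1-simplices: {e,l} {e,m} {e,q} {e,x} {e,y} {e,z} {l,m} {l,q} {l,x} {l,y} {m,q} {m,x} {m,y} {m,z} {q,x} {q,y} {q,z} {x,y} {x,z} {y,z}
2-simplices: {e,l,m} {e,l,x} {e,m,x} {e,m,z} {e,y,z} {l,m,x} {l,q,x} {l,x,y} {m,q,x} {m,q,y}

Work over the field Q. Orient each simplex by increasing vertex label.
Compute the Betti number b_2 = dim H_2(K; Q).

n_0=7 n_1=20 n_2=10  [Q]
∂1: piv[el,em,eq,ex,ey,ez] rk=6  ker:lm,lq,lx,ly,mq,mx,my,mz,qx,qy,qz,xy,xz,yz
∂2: piv[elm,elx,emx,emz,eyz,lqx,lxy,mqx,mqy] rk=9  ker:lmx
b_2=(10−9)−0=1

b_2=1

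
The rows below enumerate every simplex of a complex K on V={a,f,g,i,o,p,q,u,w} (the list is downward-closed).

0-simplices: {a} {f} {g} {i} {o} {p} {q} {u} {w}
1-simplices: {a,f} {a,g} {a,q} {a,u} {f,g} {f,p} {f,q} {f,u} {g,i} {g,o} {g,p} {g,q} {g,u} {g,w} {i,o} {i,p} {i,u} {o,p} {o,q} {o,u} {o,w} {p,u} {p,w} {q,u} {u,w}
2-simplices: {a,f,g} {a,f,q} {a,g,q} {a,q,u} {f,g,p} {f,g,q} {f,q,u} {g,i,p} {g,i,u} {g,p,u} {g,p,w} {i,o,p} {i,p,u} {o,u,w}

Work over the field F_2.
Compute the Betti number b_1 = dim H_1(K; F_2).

b_1=5

n_0=9 n_1=25 n_2=14  [Z2]
∂1: piv[af,ag,aq,au,fp,gi,go,gw] rk=8  ker:fg,fq,fu,gp,gq,gu,io,ip,iu,op,oq,ou,ow,pu,pw,qu,uw
∂2: piv[afg,afq,agq,aqu,fgp,fqu,gip,giu,gpu,gpw,iop,ouw] rk=12  ker:fgq,ipu
b_1=(25−8)−12=5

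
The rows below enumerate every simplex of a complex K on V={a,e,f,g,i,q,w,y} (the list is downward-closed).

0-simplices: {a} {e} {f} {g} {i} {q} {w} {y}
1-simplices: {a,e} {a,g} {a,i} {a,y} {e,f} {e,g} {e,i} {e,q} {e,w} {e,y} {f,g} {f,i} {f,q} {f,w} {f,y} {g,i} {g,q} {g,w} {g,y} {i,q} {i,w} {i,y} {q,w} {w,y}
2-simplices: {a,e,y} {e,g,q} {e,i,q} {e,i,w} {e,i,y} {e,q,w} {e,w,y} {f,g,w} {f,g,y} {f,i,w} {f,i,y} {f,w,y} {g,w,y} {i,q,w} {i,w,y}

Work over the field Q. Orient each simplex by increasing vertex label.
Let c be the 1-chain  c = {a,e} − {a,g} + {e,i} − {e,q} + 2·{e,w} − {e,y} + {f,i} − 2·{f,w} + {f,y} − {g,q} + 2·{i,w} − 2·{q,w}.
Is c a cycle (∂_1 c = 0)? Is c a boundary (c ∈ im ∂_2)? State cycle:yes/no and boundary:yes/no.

cycle:yes boundary:no

n_0=8 n_1=24 n_2=15  [Q]
∂1: piv[ae,ag,ai,ay,ef,eq,ew] rk=7  ker:eg,ei,ey,fg,fi,fq,fw,fy,gi,gq,gw,gy,iq,iw,iy,qw,wy
∂2: piv[aey,egq,eiq,eiw,eiy,eqw,ewy,fgw,fgy,fiw,fiy] rk=11  ker:fwy,gwy,iqw,iwy
∂1c = 0
c vs im∂2: residual ≠ 0 ⇒ not boundary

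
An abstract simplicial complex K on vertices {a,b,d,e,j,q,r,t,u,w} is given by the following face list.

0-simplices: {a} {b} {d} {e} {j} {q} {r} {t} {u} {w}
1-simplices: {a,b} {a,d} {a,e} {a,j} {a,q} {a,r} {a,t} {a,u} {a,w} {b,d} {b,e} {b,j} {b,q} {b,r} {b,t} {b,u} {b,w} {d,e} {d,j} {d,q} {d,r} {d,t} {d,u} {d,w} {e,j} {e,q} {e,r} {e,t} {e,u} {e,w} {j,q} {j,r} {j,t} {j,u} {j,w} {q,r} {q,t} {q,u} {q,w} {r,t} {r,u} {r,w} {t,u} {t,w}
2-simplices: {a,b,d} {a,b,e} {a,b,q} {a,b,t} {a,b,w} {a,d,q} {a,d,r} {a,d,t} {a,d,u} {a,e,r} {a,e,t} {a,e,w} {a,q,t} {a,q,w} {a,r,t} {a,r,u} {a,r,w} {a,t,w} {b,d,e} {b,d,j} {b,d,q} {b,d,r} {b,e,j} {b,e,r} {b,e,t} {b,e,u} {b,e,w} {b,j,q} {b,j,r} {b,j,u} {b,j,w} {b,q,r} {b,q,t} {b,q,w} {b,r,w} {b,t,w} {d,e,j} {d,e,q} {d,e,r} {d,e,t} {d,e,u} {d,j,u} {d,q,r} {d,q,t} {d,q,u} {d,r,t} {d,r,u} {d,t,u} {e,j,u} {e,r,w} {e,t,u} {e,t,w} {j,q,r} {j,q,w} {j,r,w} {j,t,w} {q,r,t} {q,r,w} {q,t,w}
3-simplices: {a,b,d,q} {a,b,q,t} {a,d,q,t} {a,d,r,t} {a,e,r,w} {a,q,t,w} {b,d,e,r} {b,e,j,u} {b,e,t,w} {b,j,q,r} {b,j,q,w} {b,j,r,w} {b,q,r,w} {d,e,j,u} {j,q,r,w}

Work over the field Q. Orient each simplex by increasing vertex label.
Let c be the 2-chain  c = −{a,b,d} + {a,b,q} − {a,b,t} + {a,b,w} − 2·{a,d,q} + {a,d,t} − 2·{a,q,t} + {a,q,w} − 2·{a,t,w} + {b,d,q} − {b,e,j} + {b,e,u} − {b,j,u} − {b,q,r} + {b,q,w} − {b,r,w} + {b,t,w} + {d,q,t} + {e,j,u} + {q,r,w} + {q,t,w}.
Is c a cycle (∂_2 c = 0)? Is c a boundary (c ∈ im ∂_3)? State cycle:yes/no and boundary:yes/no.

cycle:yes boundary:no

n_0=10 n_1=44 n_2=59 n_3=15  [Q]
∂1: piv[ab,ad,ae,aj,aq,ar,at,au,aw] rk=9  ker:bd,be,bj,bq,br,bt,bu,bw,de,dj,dq,dr,dt,du,dw,ej,eq,er,et,eu,ew,jq,jr,jt,ju,jw,qr,qt,qu,qw,rt,ru,rw,tu,tw
∂2: piv[abd,abe,abq,abt,abw,adq,adr,adt,adu,aer,aet,aew,aqt,aqw,art,aru,arw,atw,bde,bdj,bdr,bej,beu,bjq,bjr,bju,bjw,bqr,deq,deu,dqu,dtu,jtw] rk=33  ker:bdq,ber,bet,bew,bqt,bqw,brw,btw,dej,der,det,dju,dqr,dqt,drt,dru,eju,erw,etu,etw,jqr,jqw,jrw,qrt,qrw,qtw
∂3: piv[abdq,abqt,adqt,adrt,aerw,aqtw,bder,beju,betw,bjqr,bjqw,bjrw,bqrw,deju] rk=14  ker:jqrw
∂2c = 0
c vs im∂3: residual ≠ 0 ⇒ not boundary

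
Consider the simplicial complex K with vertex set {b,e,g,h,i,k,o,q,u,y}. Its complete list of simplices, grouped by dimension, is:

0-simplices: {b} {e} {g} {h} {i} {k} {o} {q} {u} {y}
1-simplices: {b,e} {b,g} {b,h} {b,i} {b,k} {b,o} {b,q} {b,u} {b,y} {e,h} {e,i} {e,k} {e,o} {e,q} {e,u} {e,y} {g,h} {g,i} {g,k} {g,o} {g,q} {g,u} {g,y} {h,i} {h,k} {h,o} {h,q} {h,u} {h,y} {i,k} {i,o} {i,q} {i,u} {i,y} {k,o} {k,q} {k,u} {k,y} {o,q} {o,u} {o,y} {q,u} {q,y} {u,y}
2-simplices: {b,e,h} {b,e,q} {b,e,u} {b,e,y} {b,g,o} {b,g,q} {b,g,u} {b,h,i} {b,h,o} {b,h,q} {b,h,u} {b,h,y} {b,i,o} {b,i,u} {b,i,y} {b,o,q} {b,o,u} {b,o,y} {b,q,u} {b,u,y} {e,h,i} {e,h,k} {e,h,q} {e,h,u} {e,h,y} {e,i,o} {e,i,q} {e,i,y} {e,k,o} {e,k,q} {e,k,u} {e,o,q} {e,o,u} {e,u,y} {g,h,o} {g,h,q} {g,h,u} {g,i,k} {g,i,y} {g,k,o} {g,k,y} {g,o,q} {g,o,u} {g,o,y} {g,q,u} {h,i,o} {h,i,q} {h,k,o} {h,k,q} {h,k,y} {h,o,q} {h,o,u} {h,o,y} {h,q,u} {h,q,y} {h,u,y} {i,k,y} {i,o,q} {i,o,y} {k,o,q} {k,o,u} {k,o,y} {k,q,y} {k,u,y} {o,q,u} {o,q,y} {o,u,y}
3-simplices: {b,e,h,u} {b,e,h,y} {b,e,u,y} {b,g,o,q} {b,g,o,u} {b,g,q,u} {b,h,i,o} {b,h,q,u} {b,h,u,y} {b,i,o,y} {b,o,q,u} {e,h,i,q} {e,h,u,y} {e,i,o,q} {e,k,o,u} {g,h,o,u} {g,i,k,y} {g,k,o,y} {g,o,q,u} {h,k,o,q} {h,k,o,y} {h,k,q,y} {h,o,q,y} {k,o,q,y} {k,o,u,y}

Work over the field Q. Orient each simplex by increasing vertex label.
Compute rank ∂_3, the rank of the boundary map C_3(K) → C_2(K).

n_0=10 n_1=44 n_2=67 n_3=25  [Q]
∂1: piv[be,bg,bh,bi,bk,bo,bq,bu,by] rk=9  ker:eh,ei,ek,eo,eq,eu,ey,gh,gi,gk,go,gq,gu,gy,hi,hk,ho,hq,hu,hy,ik,io,iq,iu,iy,ko,kq,ku,ky,oq,ou,oy,qu,qy,uy
∂2: piv[beh,beq,beu,bey,bgo,bgq,bgu,bhi,bho,bhq,bhu,bhy,bio,biu,biy,boq,bou,boy,bqu,buy,ehi,ehk,eio,eiq,eko,ekq,eku,gho,gik,giy,gko,gky,goy,hqy] rk=34  ker:ehq,ehu,ehy,eiy,eoq,eou,euy,ghq,ghu,goq,gou,gqu,hio,hiq,hko,hkq,hky,hoq,hou,hoy,hqu,huy,iky,ioq,ioy,koq,kou,koy,kqy,kuy,oqu,oqy,ouy
∂3: piv[behu,behy,beuy,bgoq,bgou,bgqu,bhio,bhqu,bhuy,bioy,boqu,ehiq,eioq,ekou,ghou,giky,gkoy,hkoq,hkoy,hkqy,hoqy,kouy] rk=22  ker:ehuy,goqu,koqy
rk∂_3=22

rank∂_3=22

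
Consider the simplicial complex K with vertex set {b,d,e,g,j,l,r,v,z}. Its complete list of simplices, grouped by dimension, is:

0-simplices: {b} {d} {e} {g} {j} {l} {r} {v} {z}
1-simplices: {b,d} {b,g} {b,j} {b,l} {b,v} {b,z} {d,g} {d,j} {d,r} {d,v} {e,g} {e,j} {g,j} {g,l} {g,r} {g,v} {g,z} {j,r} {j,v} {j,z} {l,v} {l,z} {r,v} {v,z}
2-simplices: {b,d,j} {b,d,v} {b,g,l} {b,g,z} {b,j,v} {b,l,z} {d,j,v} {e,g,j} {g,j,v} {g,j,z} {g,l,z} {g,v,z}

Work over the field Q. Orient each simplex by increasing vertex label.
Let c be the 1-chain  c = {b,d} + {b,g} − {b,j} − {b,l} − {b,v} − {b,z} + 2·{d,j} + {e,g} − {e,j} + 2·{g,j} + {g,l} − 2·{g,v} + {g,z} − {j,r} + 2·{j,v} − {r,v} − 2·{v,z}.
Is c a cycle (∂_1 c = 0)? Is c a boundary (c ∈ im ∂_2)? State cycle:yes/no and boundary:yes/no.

n_0=9 n_1=24 n_2=12  [Q]
∂1: piv[bd,bg,bj,bl,bv,bz,dr,eg] rk=8  ker:dg,dj,dv,ej,gj,gl,gr,gv,gz,jr,jv,jz,lv,lz,rv,vz
∂2: piv[bdj,bdv,bgl,bgz,bjv,blz,egj,gjv,gjz,gvz] rk=10  ker:djv,glz
∂1c = 2·{b} − {d} + {j} − 2·{z}

cycle:no boundary:no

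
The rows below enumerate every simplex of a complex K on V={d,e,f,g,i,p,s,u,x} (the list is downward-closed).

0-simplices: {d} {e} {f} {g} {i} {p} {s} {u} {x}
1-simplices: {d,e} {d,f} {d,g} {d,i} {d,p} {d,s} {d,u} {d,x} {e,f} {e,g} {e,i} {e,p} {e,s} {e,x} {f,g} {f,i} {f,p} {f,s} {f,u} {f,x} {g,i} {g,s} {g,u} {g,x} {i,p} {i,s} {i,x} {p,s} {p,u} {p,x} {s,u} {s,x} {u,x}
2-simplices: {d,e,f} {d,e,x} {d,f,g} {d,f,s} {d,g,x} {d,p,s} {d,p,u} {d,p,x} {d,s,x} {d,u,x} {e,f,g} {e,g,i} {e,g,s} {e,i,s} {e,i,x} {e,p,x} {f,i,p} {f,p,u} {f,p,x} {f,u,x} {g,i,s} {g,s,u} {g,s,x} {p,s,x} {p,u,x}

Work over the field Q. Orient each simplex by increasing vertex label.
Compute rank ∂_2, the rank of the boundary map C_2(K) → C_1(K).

n_0=9 n_1=33 n_2=25  [Q]
∂1: piv[de,df,dg,di,dp,ds,du,dx] rk=8  ker:ef,eg,ei,ep,es,ex,fg,fi,fp,fs,fu,fx,gi,gs,gu,gx,ip,is,ix,ps,pu,px,su,sx,ux
∂2: piv[def,dex,dfg,dfs,dgx,dps,dpu,dpx,dsx,dux,efg,egi,egs,eis,eix,epx,fip,fpu,fpx,gsu,gsx] rk=21  ker:fux,gis,psx,pux
rk∂_2=21

rank∂_2=21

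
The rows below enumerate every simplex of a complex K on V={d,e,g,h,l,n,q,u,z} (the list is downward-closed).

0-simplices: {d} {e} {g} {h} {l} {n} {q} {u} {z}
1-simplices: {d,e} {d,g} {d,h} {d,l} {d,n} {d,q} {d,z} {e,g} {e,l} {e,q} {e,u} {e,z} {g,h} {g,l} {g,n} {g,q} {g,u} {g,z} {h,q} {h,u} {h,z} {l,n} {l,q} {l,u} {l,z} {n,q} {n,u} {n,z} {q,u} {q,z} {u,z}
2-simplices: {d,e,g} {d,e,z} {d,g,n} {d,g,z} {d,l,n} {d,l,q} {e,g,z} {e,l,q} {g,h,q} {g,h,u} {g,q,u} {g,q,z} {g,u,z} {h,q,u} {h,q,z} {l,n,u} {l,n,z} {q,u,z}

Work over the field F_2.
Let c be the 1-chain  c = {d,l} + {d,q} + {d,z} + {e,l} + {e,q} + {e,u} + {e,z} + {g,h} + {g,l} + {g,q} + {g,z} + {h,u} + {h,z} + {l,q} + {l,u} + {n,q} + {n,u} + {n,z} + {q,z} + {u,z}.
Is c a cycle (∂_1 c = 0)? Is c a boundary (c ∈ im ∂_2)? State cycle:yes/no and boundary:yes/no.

cycle:no boundary:no

n_0=9 n_1=31 n_2=18  [Z2]
∂1: piv[de,dg,dh,dl,dn,dq,dz,eu] rk=8  ker:eg,el,eq,ez,gh,gl,gn,gq,gu,gz,hq,hu,hz,ln,lq,lu,lz,nq,nu,nz,qu,qz,uz
∂2: piv[deg,dez,dgn,dgz,dln,dlq,elq,ghq,ghu,gqu,gqz,guz,hqz,lnu,lnz] rk=15  ker:egz,hqu,quz
∂1c = {d} + {h} + {l} + {n} + {u} + {z}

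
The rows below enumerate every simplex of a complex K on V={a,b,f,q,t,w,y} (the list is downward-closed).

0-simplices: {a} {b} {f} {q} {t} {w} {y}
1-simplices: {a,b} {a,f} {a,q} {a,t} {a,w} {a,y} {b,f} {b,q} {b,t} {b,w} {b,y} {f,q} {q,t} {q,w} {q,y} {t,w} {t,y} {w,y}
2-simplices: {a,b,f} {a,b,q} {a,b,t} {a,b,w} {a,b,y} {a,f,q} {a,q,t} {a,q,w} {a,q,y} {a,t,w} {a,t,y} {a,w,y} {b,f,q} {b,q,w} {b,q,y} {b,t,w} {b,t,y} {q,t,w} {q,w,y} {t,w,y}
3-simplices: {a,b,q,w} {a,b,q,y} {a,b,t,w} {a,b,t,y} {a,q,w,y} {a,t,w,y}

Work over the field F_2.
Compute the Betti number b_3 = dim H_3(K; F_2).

n_0=7 n_1=18 n_2=20 n_3=6  [Z2]
∂1: piv[ab,af,aq,at,aw,ay] rk=6  ker:bf,bq,bt,bw,by,fq,qt,qw,qy,tw,ty,wy
∂2: piv[abf,abq,abt,abw,aby,afq,aqt,aqw,aqy,atw,aty,awy] rk=12  ker:bfq,bqw,bqy,btw,bty,qtw,qwy,twy
∂3: piv[abqw,abqy,abtw,abty,aqwy,atwy] rk=6
b_3=(6−6)−0=0

b_3=0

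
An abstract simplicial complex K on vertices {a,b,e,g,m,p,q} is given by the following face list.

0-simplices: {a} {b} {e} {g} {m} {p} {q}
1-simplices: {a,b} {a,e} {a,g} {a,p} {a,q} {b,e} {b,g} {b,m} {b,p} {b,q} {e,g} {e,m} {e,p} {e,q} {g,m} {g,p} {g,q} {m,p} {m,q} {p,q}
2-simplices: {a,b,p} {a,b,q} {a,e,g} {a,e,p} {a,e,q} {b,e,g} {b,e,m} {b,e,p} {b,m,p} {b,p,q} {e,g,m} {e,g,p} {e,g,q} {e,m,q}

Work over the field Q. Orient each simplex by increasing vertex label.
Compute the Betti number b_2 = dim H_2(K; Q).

n_0=7 n_1=20 n_2=14  [Q]
∂1: piv[ab,ae,ag,ap,aq,bm] rk=6  ker:be,bg,bp,bq,eg,em,ep,eq,gm,gp,gq,mp,mq,pq
∂2: piv[abp,abq,aeg,aep,aeq,beg,bem,bep,bmp,bpq,egm,egp,egq,emq] rk=14
b_2=(14−14)−0=0

b_2=0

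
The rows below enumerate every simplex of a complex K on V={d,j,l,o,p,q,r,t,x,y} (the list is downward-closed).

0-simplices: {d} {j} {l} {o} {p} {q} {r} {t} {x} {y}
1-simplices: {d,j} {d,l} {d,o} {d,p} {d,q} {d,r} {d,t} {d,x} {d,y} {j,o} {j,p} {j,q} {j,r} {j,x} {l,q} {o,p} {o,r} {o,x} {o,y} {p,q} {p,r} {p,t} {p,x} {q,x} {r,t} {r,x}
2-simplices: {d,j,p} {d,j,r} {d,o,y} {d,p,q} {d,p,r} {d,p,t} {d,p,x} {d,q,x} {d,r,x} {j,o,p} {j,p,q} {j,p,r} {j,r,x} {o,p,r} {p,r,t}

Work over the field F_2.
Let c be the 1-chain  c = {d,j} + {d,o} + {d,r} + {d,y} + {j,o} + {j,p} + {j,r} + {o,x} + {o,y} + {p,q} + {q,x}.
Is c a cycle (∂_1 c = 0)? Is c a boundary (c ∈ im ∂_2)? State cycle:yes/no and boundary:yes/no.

cycle:yes boundary:no

n_0=10 n_1=26 n_2=15  [Z2]
∂1: piv[dj,dl,do,dp,dq,dr,dt,dx,dy] rk=9  ker:jo,jp,jq,jr,jx,lq,op,or,ox,oy,pq,pr,pt,px,qx,rt,rx
∂2: piv[djp,djr,doy,dpq,dpr,dpt,dpx,dqx,drx,jop,jpq,jrx,opr,prt] rk=14  ker:jpr
∂1c = 0
c vs im∂2: residual ≠ 0 ⇒ not boundary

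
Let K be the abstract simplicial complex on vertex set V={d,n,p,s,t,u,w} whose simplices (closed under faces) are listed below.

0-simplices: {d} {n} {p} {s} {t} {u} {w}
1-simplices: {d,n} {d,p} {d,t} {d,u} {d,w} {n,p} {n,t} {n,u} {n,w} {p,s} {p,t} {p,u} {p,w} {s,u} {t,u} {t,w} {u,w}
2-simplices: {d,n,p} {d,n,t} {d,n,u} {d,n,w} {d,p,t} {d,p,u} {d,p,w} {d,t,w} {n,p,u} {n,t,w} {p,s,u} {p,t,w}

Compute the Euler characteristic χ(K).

χ(K)=2

n_0=7 n_1=17 n_2=12
χ=+7−17+12=2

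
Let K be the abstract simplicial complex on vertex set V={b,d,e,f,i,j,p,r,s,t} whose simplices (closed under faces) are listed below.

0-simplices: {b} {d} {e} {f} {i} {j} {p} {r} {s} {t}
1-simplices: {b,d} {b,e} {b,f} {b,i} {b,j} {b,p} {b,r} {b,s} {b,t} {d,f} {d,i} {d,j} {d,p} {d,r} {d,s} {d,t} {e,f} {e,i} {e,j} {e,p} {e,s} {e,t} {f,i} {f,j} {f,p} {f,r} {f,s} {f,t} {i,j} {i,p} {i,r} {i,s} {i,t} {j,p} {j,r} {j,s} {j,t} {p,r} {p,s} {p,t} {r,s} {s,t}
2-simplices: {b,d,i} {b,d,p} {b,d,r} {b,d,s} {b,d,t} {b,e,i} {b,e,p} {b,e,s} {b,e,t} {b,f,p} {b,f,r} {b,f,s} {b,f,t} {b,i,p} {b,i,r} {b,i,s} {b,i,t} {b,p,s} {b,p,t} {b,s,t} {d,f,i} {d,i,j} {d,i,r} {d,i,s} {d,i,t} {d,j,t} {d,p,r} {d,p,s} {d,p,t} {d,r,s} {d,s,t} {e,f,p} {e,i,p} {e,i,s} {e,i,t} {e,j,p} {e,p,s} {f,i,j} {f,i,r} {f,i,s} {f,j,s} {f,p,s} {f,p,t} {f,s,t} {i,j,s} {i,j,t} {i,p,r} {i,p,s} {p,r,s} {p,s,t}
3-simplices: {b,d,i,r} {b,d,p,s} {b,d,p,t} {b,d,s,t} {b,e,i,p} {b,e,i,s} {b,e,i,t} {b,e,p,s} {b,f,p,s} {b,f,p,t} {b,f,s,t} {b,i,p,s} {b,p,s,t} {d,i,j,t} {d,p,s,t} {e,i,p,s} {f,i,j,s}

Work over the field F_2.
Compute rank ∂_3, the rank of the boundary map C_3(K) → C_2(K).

rank∂_3=15

n_0=10 n_1=42 n_2=50 n_3=17  [Z2]
∂1: piv[bd,be,bf,bi,bj,bp,br,bs,bt] rk=9  ker:df,di,dj,dp,dr,ds,dt,ef,ei,ej,ep,es,et,fi,fj,fp,fr,fs,ft,ij,ip,ir,is,it,jp,jr,js,jt,pr,ps,pt,rs,st
∂2: piv[bdi,bdp,bdr,bds,bdt,bei,bep,bes,bet,bfp,bfr,bfs,bft,bip,bir,bis,bit,bps,bpt,bst,dfi,dij,djt,dpr,drs,efp,ejp,fij,fir,fjs] rk=30  ker:dir,dis,dit,dps,dpt,dst,eip,eis,eit,eps,fis,fps,fpt,fst,ijs,ijt,ipr,ips,prs,pst
∂3: piv[bdir,bdps,bdpt,bdst,beip,beis,beit,beps,bfps,bfpt,bfst,bips,bpst,dijt,fijs] rk=15  ker:dpst,eips
rk∂_3=15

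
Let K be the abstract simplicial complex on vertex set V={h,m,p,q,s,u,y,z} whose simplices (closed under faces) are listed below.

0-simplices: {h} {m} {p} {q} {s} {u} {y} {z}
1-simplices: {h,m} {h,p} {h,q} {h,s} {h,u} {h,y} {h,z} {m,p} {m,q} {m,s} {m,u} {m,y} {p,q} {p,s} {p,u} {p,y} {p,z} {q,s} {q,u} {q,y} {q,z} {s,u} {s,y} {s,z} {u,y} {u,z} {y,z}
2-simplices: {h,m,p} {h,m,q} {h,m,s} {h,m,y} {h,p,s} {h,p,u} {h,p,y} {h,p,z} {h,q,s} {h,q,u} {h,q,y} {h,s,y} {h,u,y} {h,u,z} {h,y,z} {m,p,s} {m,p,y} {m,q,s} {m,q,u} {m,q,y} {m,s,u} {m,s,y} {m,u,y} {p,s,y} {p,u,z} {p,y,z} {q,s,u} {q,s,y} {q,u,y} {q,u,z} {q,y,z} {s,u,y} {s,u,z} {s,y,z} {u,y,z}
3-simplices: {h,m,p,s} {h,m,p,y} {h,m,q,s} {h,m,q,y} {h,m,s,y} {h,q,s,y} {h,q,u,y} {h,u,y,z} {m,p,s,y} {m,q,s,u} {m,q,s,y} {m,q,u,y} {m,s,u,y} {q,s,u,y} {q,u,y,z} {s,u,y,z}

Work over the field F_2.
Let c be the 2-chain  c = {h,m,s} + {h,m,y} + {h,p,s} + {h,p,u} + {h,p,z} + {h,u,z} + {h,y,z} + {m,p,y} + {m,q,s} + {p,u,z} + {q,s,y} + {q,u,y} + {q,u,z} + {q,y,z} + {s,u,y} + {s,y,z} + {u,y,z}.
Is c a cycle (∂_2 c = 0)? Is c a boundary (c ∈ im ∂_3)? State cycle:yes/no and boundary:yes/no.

n_0=8 n_1=27 n_2=35 n_3=16  [Z2]
∂1: piv[hm,hp,hq,hs,hu,hy,hz] rk=7  ker:mp,mq,ms,mu,my,pq,ps,pu,py,pz,qs,qu,qy,qz,su,sy,sz,uy,uz,yz
∂2: piv[hmp,hmq,hms,hmy,hps,hpu,hpy,hpz,hqs,hqu,hqy,hsy,huy,huz,hyz,mqu,msu,quz,suz] rk=19  ker:mps,mpy,mqs,mqy,msy,muy,psy,puz,pyz,qsu,qsy,quy,qyz,suy,syz,uyz
∂3: piv[hmps,hmpy,hmqs,hmqy,hmsy,hqsy,hquy,huyz,mpsy,mqsu,mquy,msuy,quyz,suyz] rk=14  ker:mqsy,qsuy
∂2c = {h,p} + {h,z} + {m,p} + {m,q} + {p,s} + {p,y} + {q,y} + {s,u} + {s,y} + {s,z} + {u,y}

cycle:no boundary:no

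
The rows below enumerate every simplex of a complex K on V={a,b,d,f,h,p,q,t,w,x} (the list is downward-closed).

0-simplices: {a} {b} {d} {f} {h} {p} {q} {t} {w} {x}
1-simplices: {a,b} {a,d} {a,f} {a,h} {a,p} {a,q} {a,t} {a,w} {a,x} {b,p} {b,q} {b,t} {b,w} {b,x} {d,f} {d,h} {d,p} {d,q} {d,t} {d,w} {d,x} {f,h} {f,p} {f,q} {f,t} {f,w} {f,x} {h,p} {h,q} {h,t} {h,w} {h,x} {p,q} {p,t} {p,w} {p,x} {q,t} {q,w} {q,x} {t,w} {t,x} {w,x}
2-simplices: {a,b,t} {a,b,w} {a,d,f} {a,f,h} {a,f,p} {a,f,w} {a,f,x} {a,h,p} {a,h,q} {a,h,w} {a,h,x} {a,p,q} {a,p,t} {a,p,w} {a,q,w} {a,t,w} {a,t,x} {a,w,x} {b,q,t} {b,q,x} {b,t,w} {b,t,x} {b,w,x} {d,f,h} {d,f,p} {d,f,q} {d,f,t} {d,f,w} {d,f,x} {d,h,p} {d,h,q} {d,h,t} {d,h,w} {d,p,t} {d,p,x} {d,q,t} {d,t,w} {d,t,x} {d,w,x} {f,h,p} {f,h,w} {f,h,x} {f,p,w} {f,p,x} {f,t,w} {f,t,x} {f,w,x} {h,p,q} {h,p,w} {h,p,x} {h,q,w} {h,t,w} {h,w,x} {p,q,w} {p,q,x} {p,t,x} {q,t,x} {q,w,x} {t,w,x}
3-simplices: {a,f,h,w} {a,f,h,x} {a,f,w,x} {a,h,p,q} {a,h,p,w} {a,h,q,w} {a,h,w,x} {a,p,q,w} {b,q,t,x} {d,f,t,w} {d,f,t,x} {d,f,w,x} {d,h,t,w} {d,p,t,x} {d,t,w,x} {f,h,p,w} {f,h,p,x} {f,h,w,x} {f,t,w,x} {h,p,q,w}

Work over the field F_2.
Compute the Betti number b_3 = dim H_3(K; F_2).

b_3=3

n_0=10 n_1=42 n_2=59 n_3=20  [Z2]
∂1: piv[ab,ad,af,ah,ap,aq,at,aw,ax] rk=9  ker:bp,bq,bt,bw,bx,df,dh,dp,dq,dt,dw,dx,fh,fp,fq,ft,fw,fx,hp,hq,ht,hw,hx,pq,pt,pw,px,qt,qw,qx,tw,tx,wx
∂2: piv[abt,abw,adf,afh,afp,afw,afx,ahp,ahq,ahw,ahx,apq,apt,apw,aqw,atw,atx,awx,bqt,bqx,btx,dfh,dfp,dfq,dft,dfw,dfx,dhq,dht,dpt,dpx,dqt] rk=32  ker:btw,bwx,dhp,dhw,dtw,dtx,dwx,fhp,fhw,fhx,fpw,fpx,ftw,ftx,fwx,hpq,hpw,hpx,hqw,htw,hwx,pqw,pqx,ptx,qtx,qwx,twx
∂3: piv[afhw,afhx,afwx,ahpq,ahpw,ahqw,ahwx,apqw,bqtx,dftw,dftx,dfwx,dhtw,dptx,dtwx,fhpw,fhpx] rk=17  ker:fhwx,ftwx,hpqw
b_3=(20−17)−0=3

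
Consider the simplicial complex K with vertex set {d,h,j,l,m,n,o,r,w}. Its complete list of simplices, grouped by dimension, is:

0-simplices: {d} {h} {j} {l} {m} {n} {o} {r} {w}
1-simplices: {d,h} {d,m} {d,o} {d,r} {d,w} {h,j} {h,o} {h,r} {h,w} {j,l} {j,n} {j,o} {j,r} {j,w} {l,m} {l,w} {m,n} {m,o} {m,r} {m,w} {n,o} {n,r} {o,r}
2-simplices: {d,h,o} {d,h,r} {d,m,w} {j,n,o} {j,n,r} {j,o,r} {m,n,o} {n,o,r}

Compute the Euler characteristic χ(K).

χ(K)=-6

n_0=9 n_1=23 n_2=8
χ=+9−23+8=-6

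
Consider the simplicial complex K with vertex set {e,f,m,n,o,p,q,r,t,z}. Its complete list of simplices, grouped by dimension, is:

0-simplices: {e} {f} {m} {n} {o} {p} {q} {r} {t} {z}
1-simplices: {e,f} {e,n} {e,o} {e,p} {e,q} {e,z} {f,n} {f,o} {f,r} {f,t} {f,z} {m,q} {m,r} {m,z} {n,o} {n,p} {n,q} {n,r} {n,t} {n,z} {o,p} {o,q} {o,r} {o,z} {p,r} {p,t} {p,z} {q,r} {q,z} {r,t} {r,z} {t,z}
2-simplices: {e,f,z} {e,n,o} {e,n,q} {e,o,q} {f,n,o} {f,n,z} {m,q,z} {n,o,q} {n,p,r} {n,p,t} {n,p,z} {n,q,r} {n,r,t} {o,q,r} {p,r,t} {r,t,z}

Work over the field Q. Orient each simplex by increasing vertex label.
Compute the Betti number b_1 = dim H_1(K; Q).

n_0=10 n_1=32 n_2=16  [Q]
∂1: piv[ef,en,eo,ep,eq,ez,fr,ft,mq] rk=9  ker:fn,fo,fz,mr,mz,no,np,nq,nr,nt,nz,op,oq,or,oz,pr,pt,pz,qr,qz,rt,rz,tz
∂2: piv[efz,eno,enq,eoq,fno,fnz,mqz,npr,npt,npz,nqr,nrt,oqr,rtz] rk=14  ker:noq,prt
b_1=(32−9)−14=9

b_1=9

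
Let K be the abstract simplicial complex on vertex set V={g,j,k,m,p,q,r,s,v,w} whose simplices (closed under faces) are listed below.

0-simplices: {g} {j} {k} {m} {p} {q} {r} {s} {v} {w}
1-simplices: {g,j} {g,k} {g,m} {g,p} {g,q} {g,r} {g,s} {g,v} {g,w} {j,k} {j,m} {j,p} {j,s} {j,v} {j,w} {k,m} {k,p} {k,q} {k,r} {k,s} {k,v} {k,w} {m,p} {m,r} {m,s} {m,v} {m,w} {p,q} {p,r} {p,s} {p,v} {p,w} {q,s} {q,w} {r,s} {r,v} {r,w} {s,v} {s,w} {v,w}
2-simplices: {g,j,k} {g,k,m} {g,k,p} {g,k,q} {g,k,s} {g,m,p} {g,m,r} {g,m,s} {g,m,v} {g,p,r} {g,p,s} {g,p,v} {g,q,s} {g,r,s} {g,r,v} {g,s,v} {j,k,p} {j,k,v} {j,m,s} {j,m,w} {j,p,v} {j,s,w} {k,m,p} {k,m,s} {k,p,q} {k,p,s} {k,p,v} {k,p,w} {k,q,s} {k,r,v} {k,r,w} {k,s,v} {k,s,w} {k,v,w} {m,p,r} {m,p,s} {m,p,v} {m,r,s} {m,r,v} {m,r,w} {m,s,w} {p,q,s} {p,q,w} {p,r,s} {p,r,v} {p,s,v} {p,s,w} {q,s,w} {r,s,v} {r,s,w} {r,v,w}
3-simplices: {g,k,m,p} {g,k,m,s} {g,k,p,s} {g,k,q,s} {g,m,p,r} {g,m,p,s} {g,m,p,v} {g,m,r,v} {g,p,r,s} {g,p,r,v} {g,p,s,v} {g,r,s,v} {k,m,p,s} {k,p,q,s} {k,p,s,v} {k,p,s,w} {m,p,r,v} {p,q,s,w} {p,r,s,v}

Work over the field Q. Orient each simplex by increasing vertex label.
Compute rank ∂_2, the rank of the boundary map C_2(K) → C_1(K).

rank∂_2=29

n_0=10 n_1=40 n_2=51 n_3=19  [Q]
∂1: piv[gj,gk,gm,gp,gq,gr,gs,gv,gw] rk=9  ker:jk,jm,jp,js,jv,jw,km,kp,kq,kr,ks,kv,kw,mp,mr,ms,mv,mw,pq,pr,ps,pv,pw,qs,qw,rs,rv,rw,sv,sw,vw
∂2: piv[gjk,gkm,gkp,gkq,gks,gmp,gmr,gms,gmv,gpr,gps,gpv,gqs,grs,grv,gsv,jkp,jkv,jms,jmw,jpv,jsw,kpq,kpw,krv,krw,ksw,kvw,pqw] rk=29  ker:kmp,kms,kps,kpv,kqs,ksv,mpr,mps,mpv,mrs,mrv,mrw,msw,pqs,prs,prv,psv,psw,qsw,rsv,rsw,rvw
∂3: piv[gkmp,gkms,gkps,gkqs,gmpr,gmps,gmpv,gmrv,gprs,gprv,gpsv,grsv,kpqs,kpsv,kpsw,pqsw] rk=16  ker:kmps,mprv,prsv
rk∂_2=29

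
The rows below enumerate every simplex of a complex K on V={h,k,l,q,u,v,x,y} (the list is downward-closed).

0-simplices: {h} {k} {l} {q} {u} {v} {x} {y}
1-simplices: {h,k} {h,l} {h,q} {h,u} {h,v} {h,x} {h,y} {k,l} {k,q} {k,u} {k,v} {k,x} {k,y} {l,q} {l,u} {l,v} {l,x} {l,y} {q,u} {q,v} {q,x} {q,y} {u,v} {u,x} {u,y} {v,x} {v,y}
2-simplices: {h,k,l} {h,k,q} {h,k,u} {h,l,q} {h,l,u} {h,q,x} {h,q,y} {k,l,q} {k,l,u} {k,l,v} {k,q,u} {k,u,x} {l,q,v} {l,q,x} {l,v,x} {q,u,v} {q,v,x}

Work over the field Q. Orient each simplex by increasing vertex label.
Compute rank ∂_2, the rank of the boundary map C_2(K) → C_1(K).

n_0=8 n_1=27 n_2=17  [Q]
∂1: piv[hk,hl,hq,hu,hv,hx,hy] rk=7  ker:kl,kq,ku,kv,kx,ky,lq,lu,lv,lx,ly,qu,qv,qx,qy,uv,ux,uy,vx,vy
∂2: piv[hkl,hkq,hku,hlq,hlu,hqx,hqy,klv,kqu,kux,lqv,lqx,lvx,quv] rk=14  ker:klq,klu,qvx
rk∂_2=14

rank∂_2=14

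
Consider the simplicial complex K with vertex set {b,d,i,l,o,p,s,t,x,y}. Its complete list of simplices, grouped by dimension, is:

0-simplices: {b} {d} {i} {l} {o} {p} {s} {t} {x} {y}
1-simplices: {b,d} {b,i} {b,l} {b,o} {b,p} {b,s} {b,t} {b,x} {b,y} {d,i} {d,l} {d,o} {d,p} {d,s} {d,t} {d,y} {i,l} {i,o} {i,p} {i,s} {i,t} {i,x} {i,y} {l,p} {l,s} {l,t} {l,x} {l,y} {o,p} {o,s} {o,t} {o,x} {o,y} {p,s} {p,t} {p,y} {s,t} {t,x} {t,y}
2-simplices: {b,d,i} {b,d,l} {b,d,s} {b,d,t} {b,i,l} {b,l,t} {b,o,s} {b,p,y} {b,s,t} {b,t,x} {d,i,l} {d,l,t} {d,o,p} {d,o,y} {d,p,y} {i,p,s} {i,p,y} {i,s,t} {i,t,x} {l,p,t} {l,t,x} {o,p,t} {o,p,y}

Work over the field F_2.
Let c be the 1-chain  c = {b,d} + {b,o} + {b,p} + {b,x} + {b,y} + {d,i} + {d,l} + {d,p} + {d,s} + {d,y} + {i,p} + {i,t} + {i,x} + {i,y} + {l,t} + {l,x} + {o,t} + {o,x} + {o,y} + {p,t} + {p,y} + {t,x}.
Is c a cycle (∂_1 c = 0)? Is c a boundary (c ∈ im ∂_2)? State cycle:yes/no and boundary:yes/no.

cycle:no boundary:no

n_0=10 n_1=39 n_2=23  [Z2]
∂1: piv[bd,bi,bl,bo,bp,bs,bt,bx,by] rk=9  ker:di,dl,do,dp,ds,dt,dy,il,io,ip,is,it,ix,iy,lp,ls,lt,lx,ly,op,os,ot,ox,oy,ps,pt,py,st,tx,ty
∂2: piv[bdi,bdl,bds,bdt,bil,blt,bos,bpy,bst,btx,dop,doy,dpy,ips,ipy,ist,itx,lpt,ltx,opt] rk=20  ker:dil,dlt,opy
∂1c = {b} + {i} + {l} + {p} + {s} + {t} + {x} + {y}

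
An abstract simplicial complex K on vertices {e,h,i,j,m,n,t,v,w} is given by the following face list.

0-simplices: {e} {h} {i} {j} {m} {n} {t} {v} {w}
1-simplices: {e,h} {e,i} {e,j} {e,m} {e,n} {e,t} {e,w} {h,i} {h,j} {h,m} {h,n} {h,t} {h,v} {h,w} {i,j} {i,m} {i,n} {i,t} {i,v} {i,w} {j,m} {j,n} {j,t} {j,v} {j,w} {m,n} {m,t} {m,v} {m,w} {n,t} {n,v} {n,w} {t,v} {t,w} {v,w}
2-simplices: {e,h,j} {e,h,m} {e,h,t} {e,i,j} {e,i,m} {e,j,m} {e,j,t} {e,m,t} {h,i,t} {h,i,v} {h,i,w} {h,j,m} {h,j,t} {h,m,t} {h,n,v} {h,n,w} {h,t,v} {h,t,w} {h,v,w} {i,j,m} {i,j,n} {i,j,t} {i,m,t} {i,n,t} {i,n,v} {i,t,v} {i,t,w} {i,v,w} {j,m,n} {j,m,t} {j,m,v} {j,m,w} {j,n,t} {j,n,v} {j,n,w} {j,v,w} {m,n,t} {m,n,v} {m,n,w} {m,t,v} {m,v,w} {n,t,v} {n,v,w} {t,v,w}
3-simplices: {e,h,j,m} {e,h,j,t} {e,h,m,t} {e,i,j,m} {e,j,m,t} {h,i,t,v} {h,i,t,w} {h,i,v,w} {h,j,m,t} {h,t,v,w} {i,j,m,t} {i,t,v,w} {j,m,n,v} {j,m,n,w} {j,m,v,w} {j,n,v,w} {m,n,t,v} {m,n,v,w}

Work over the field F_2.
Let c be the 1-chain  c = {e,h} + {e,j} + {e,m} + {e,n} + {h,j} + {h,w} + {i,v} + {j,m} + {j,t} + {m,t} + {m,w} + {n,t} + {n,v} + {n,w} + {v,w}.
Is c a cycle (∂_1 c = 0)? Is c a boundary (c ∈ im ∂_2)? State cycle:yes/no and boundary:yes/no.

cycle:no boundary:no

n_0=9 n_1=35 n_2=44 n_3=18  [Z2]
∂1: piv[eh,ei,ej,em,en,et,ew,hv] rk=8  ker:hi,hj,hm,hn,ht,hw,ij,im,in,it,iv,iw,jm,jn,jt,jv,jw,mn,mt,mv,mw,nt,nv,nw,tv,tw,vw
∂2: piv[ehj,ehm,eht,eij,eim,ejm,ejt,emt,hit,hiv,hiw,hnv,hnw,htv,htw,hvw,ijn,ijt,int,inv,jmn,jmv,jmw,jnv,jnw] rk=25  ker:hjm,hjt,hmt,ijm,imt,itv,itw,ivw,jmt,jnt,jvw,mnt,mnv,mnw,mtv,mvw,ntv,nvw,tvw
∂3: piv[ehjm,ehjt,ehmt,eijm,ejmt,hitv,hitw,hivw,htvw,ijmt,jmnv,jmnw,jmvw,jnvw,mntv] rk=15  ker:hjmt,itvw,mnvw
∂1c = {h} + {i} + {t} + {v}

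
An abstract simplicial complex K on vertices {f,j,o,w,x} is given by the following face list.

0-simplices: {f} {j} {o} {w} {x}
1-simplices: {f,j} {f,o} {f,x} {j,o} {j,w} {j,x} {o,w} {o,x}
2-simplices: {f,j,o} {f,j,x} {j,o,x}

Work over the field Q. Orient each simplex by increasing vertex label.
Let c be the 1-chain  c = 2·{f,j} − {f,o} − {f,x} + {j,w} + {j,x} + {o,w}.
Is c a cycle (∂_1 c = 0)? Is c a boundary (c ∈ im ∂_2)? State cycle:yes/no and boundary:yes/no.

n_0=5 n_1=8 n_2=3  [Q]
∂1: piv[fj,fo,fx,jw] rk=4  ker:jo,jx,ow,ox
∂2: piv[fjo,fjx,jox] rk=3
∂1c = −2·{o} + 2·{w}

cycle:no boundary:no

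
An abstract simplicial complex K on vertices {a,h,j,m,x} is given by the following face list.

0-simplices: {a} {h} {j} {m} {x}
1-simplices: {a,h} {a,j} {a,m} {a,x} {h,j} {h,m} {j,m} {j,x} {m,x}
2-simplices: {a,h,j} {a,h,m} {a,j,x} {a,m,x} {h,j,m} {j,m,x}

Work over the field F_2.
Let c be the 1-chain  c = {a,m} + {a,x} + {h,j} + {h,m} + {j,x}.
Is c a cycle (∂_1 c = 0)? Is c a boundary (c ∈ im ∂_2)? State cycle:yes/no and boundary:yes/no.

cycle:yes boundary:yes

n_0=5 n_1=9 n_2=6  [Z2]
∂1: piv[ah,aj,am,ax] rk=4  ker:hj,hm,jm,jx,mx
∂2: piv[ahj,ahm,ajx,amx,hjm] rk=5  ker:jmx
∂1c = 0
c vs im∂2: reduces to 0 ⇒ boundary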